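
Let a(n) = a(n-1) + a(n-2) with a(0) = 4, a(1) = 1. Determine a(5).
Computing the sequence terms:
4, 1, 5, 6, 11, 17

17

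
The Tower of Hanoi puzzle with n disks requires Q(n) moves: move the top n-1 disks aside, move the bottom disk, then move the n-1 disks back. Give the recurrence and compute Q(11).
Moving n disks = move the top n-1 disks aside (Q(n-1) moves) + move the largest disk (1 move) + move the n-1 disks back on top (Q(n-1) moves), so Q(n) = 2Q(n-1) + 1, with Q(1) = 1 (a single disk takes one move).
First terms: 1, 3, 7, 15, 31, 63, … — each is one less than a power of 2. Indeed Q(n) + 1 = 2(Q(n-1) + 1) with Q(1) + 1 = 2, so Q(n) + 1 = 2ⁿ and Q(n) = 2ⁿ - 1.
Hence Q(11) = 2^11 - 1 = 2048 - 1 = 2047.

Q(n) = 2Q(n-1) + 1, Q(1) = 1; Q(11) = 2047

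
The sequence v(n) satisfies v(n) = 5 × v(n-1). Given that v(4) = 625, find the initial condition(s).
In general v(n) = 5ⁿ · v(0). At n = 4: v(0) = v(4) / 5^4 = 625 / 625 = 1.

v(0) = 1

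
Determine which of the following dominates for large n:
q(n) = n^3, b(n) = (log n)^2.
Comparing growth rates:
Growth-rate hierarchy: log n ≺ any polynomial ≺ any exponential cⁿ (c>1) ≺ n! ≺ nⁿ.
polynomial degree 3 dominates polylogarithmic (log n)^2 asymptotically.

q(n) grows faster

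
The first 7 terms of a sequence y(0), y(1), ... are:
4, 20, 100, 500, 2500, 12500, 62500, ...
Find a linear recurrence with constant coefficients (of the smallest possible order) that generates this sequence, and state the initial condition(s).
Look for the lowest-order linear relation among consecutive terms.
Observation: each term is 5× the previous.
Check at n=2: 5·20 = 100. ✓

y(n) = 5 × y(n-1), y(0) = 4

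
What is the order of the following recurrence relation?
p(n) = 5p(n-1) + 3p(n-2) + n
The order is the largest lag k for which p(n-k) appears. Here the deepest term is p(n-2) (the n term is non-homogeneous and does not affect the order), so the order is 2.

Order 2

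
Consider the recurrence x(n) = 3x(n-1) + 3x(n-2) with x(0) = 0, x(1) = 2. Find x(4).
Computing the sequence terms:
0, 2, 6, 24, 90

90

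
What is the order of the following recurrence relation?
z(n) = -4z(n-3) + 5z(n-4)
The order is the largest lag k for which z(n-k) appears. Here the deepest term is z(n-4), so the order is 4.

Order 4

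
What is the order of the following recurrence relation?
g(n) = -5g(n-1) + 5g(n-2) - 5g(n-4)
The order is the largest lag k for which g(n-k) appears. Here the deepest term is g(n-4), so the order is 4.

Order 4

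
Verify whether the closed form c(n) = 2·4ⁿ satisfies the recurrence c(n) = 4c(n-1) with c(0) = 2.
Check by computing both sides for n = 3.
From the recurrence with c(0) = 2:
  c(0) = 2, c(1) = 8, c(2) = 32, c(3) = 128
  so the recurrence gives c(3) = 128.
From the proposed closed form c(n) = 2·4ⁿ:
  c(3) = 128.
Both sides give 128 at n = 3, and the initial condition(s) match, so the closed form is consistent.

Yes, the closed form is correct.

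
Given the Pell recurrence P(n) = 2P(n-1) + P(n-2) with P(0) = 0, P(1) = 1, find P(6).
Computing the sequence terms:
0, 1, 2, 5, 12, 29, 70

70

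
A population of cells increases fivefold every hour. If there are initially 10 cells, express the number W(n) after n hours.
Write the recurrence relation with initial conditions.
Each hour multiplies the count by 5, so the count after n hours depends only on the count after n-1 hours: W(n) = 5 × W(n-1). The starting count gives W(0) = 10.
Unrolling n times gives the closed form W(n) = 10 × 5ⁿ.

W(n) = 5 × W(n-1), W(0) = 10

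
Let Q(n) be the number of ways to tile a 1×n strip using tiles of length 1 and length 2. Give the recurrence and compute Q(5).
Condition on the last tile: it has length 1 (leaving a 1×(n-1) strip) or length 2 (leaving a 1×(n-2) strip), so Q(n) = Q(n-1) + Q(n-2) (order-2 linear recurrence).
For 0 ≤ i < 2 only unit tiles fit, so Q(i) = 1.
Iterating the recurrence: Q(2) = 2, Q(3) = 3, Q(4) = 5, Q(5) = 8.

Q(n) = Q(n-1) + Q(n-2), with Q(i) = 1 for 0 ≤ i < 2; Q(5) = 8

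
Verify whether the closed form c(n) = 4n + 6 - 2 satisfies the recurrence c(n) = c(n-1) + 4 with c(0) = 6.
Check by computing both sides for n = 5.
From the recurrence with c(0) = 6:
  c(0) = 6, c(1) = 10, c(2) = 14, c(3) = 18, c(4) = 22, c(5) = 26
  so the recurrence gives c(5) = 26.
From the proposed closed form c(n) = 4n + 6 - 2:
  c(5) = 24.
The recurrence gives 26 but the closed form gives 24, so the closed form does not satisfy the recurrence.

No, the closed form is incorrect.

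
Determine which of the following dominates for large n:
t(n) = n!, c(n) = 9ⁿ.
Comparing growth rates:
Growth-rate hierarchy: log n ≺ any polynomial ≺ any exponential cⁿ (c>1) ≺ n! ≺ nⁿ.
factorial dominates exponential base 9 asymptotically.

t(n) grows faster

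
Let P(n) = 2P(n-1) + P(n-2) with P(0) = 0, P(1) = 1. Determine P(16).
Computing the sequence terms:
0, 1, 2, 5, 12, 29, 70, 169, 408, 985, 2378, 5741, 13860, 33461, 80782, 195025, 470832

470832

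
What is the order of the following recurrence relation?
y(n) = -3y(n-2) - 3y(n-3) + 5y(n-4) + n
The order is the largest lag k for which y(n-k) appears. Here the deepest term is y(n-4) (the n term is non-homogeneous and does not affect the order), so the order is 4.

Order 4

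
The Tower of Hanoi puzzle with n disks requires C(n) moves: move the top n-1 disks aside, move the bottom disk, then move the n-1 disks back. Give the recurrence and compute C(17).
Moving n disks = move the top n-1 disks aside (C(n-1) moves) + move the largest disk (1 move) + move the n-1 disks back on top (C(n-1) moves), so C(n) = 2C(n-1) + 1, with C(1) = 1 (a single disk takes one move).
First terms: 1, 3, 7, 15, 31, 63, … — each is one less than a power of 2. Indeed C(n) + 1 = 2(C(n-1) + 1) with C(1) + 1 = 2, so C(n) + 1 = 2ⁿ and C(n) = 2ⁿ - 1.
Hence C(17) = 2^17 - 1 = 131072 - 1 = 131071.

C(n) = 2C(n-1) + 1, C(1) = 1; C(17) = 131071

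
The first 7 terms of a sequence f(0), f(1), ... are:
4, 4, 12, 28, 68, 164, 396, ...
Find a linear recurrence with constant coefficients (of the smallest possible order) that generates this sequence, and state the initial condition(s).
Look for the lowest-order linear relation among consecutive terms.
Observation: f(n) - 2·f(n-1) - (1)·f(n-2) = 0 holds for the shown terms, and no order-1 relation f(n) = α·f(n-1) + β fits.
Check at n=3: 2·12 + (1)·4 = 28. ✓

f(n) = 2f(n-1) + f(n-2), f(0) = 4, f(1) = 4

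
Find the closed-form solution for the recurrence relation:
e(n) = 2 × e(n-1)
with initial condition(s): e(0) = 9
Recurrence: e(n) = 2 × e(n-1), initial: e(0) = 9.
Each term is 2 times the previous, so this is geometric with ratio 2. After n steps: e(n) = e(0)·2ⁿ = 9·2ⁿ.

e(n) = 9·2ⁿ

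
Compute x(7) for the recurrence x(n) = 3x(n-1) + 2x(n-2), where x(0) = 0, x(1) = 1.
Computing the sequence terms:
0, 1, 3, 11, 39, 139, 495, 1763

1763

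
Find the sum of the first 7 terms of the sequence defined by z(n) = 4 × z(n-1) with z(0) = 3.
Computing the sequence terms: 3, 12, 48, 192, 768, 3072, 12288
Adding these values together:

16383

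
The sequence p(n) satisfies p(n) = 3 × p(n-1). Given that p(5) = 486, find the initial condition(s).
In general p(n) = 3ⁿ · p(0). At n = 5: p(0) = p(5) / 3^5 = 486 / 243 = 2.

p(0) = 2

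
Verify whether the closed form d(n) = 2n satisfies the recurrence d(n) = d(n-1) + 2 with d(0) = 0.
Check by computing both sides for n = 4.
From the recurrence with d(0) = 0:
  d(0) = 0, d(1) = 2, d(2) = 4, d(3) = 6, d(4) = 8
  so the recurrence gives d(4) = 8.
From the proposed closed form d(n) = 2n:
  d(4) = 8.
Both sides give 8 at n = 4, and the initial condition(s) match, so the closed form is consistent.

Yes, the closed form is correct.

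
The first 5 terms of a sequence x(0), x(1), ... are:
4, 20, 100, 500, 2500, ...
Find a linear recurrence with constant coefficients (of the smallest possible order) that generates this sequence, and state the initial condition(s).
Look for the lowest-order linear relation among consecutive terms.
Observation: each term is 5× the previous.
Check at n=2: 5·20 = 100. ✓

x(n) = 5 × x(n-1), x(0) = 4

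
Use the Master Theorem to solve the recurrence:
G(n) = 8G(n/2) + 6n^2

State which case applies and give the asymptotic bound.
Master Theorem template: G(n) = a·G(n/b) + f(n).
Here: a=8, b=2, f(n)=6n^2
Compute log_b(a) = log_2(8) = 3.
f(n) = 6n^2 = O(n^(3-ε)) with ε = 1. Case 1: G(n) = Θ(n^log_b(a)) = Θ(n^3).

Case 1: G(n) = Θ(n^3)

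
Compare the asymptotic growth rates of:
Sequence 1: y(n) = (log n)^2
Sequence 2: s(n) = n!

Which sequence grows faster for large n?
Comparing growth rates:
Growth-rate hierarchy: log n ≺ any polynomial ≺ any exponential cⁿ (c>1) ≺ n! ≺ nⁿ.
factorial dominates polylogarithmic (log n)^2 asymptotically.

s(n) grows faster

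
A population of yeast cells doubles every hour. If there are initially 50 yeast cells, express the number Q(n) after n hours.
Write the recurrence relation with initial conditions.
Each hour multiplies the count by 2, so the count after n hours depends only on the count after n-1 hours: Q(n) = 2 × Q(n-1). The starting count gives Q(0) = 50.
Unrolling n times gives the closed form Q(n) = 50 × 2ⁿ.

Q(n) = 2 × Q(n-1), Q(0) = 50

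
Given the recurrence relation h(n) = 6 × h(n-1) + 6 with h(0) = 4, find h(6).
Computing step by step:
h(0) = 4
h(1) = 6 × 4 + 6 = 30
h(2) = 6 × 30 + 6 = 186
h(3) = 6 × 186 + 6 = 1122
h(4) = 6 × 1122 + 6 = 6738
h(5) = 6 × 6738 + 6 = 40434
h(6) = 6 × 40434 + 6 = 242610

242610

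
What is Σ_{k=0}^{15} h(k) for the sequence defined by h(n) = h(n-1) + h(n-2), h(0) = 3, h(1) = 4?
Computing the sequence terms: 3, 4, 7, 11, 18, 29, 47, 76, 123, 199, 322, 521, 843, 1364, 2207, 3571
Adding these values together:

9345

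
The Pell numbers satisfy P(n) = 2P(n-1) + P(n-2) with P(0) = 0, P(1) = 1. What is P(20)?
Computing the sequence terms:
0, 1, 2, 5, 12, 29, 70, 169, 408, 985, 2378, 5741, 13860, 33461, 80782, 195025, 470832, 1136689, 2744210, 6625109, 15994428

15994428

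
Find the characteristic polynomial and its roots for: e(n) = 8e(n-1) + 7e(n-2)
Substitute e(n) = rⁿ and divide through by rⁿ⁻²: r² - 8r - 7 = 0
Discriminant: 8² + 4·7 = 92, not a perfect square, so by the quadratic formula r = (8 ± √92)/2.
General solution: e(n) = A·r₁ⁿ + B·r₂ⁿ where r₁,r₂ = (8 ± √92)/2

Characteristic: r² - 8r - 7 = 0, Roots: r = (8 ± √92)/2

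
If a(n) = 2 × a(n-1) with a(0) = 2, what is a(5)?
Computing step by step:
a(0) = 2
a(1) = 2 × 2 = 4
a(2) = 2 × 4 = 8
a(3) = 2 × 8 = 16
a(4) = 2 × 16 = 32
a(5) = 2 × 32 = 64

64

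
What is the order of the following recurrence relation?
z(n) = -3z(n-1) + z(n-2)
The order is the largest lag k for which z(n-k) appears. Here the deepest term is z(n-2), so the order is 2.

Order 2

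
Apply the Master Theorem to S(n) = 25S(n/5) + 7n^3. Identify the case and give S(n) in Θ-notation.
Master Theorem template: S(n) = a·S(n/b) + f(n).
Here: a=25, b=5, f(n)=7n^3
Compute log_b(a) = log_5(25) = 2.
f(n) = 7n^3 = Ω(n^(2+ε)) with ε = 1, and the regularity condition holds (a·f(n/b) = (a/b^3)·f(n) with a/b^3 = 5^-1 < 1). Case 3: S(n) = Θ(f(n)) = Θ(n^3).

Case 3: S(n) = Θ(n^3)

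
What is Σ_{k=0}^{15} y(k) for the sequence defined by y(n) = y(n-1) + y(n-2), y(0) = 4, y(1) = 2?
Computing the sequence terms: 4, 2, 6, 8, 14, 22, 36, 58, 94, 152, 246, 398, 644, 1042, 1686, 2728
Adding these values together:

7140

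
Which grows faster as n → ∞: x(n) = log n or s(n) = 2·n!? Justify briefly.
Comparing growth rates:
Growth-rate hierarchy: log n ≺ any polynomial ≺ any exponential cⁿ (c>1) ≺ n! ≺ nⁿ.
factorial dominates logarithmic asymptotically.

s(n) grows faster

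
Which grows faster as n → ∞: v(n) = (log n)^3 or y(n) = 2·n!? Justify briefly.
Comparing growth rates:
Growth-rate hierarchy: log n ≺ any polynomial ≺ any exponential cⁿ (c>1) ≺ n! ≺ nⁿ.
factorial dominates polylogarithmic (log n)^3 asymptotically.

y(n) grows faster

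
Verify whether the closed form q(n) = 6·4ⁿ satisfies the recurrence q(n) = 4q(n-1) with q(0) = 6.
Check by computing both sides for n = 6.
From the recurrence with q(0) = 6:
  q(0) = 6, q(1) = 24, q(2) = 96, q(3) = 384, q(4) = 1536, q(5) = 6144, q(6) = 24576
  so the recurrence gives q(6) = 24576.
From the proposed closed form q(n) = 6·4ⁿ:
  q(6) = 24576.
Both sides give 24576 at n = 6, and the initial condition(s) match, so the closed form is consistent.

Yes, the closed form is correct.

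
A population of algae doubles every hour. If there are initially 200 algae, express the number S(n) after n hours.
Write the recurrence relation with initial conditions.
Each hour multiplies the count by 2, so the count after n hours depends only on the count after n-1 hours: S(n) = 2 × S(n-1). The starting count gives S(0) = 200.
Unrolling n times gives the closed form S(n) = 200 × 2ⁿ.

S(n) = 2 × S(n-1), S(0) = 200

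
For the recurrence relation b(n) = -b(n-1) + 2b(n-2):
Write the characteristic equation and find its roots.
Substitute b(n) = rⁿ and divide through by rⁿ⁻²: r² + r - 2 = 0
Factor: (r + 2)(r - 1) = 0, so r = -2, 1.
General solution: b(n) = A·(-2)ⁿ + B·1ⁿ

Characteristic: r² + r - 2 = 0, Roots: r = -2, 1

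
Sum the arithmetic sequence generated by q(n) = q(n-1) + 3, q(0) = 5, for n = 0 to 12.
Computing the sequence terms: 5, 8, 11, 14, 17, 20, 23, 26, 29, 32, 35, 38, 41
Adding these values together:

299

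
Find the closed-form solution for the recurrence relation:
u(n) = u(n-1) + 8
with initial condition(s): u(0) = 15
Recurrence: u(n) = u(n-1) + 8, initial: u(0) = 15.
Each step adds 8, so u(n) = u(0) + 8n = 8n + 15.

u(n) = 8n + 15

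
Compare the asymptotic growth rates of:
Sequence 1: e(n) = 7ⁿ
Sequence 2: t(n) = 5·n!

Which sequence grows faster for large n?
Comparing growth rates:
Growth-rate hierarchy: log n ≺ any polynomial ≺ any exponential cⁿ (c>1) ≺ n! ≺ nⁿ.
factorial dominates exponential base 7 asymptotically.

t(n) grows faster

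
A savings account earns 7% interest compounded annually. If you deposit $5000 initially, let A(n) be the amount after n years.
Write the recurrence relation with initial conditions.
Each year the balance grows by 7%, i.e. is multiplied by 1 + 7/100 = 1.07, so A(n) = 1.07 × A(n-1). The initial deposit gives A(0) = 5000.
Unrolling gives the closed form A(n) = 5000 × (1.07)ⁿ.

A(n) = 1.07 × A(n-1), A(0) = 5000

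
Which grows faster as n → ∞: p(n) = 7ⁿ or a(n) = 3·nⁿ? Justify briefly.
Comparing growth rates:
Growth-rate hierarchy: log n ≺ any polynomial ≺ any exponential cⁿ (c>1) ≺ n! ≺ nⁿ.
super-exponential nⁿ dominates exponential base 7 asymptotically.

a(n) grows faster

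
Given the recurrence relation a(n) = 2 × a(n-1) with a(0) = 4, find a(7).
Computing step by step:
a(0) = 4
a(1) = 2 × 4 = 8
a(2) = 2 × 8 = 16
a(3) = 2 × 16 = 32
a(4) = 2 × 32 = 64
a(5) = 2 × 64 = 128
a(6) = 2 × 128 = 256
a(7) = 2 × 256 = 512

512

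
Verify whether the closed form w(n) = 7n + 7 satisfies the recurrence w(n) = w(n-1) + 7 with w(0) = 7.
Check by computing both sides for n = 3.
From the recurrence with w(0) = 7:
  w(0) = 7, w(1) = 14, w(2) = 21, w(3) = 28
  so the recurrence gives w(3) = 28.
From the proposed closed form w(n) = 7n + 7:
  w(3) = 28.
Both sides give 28 at n = 3, and the initial condition(s) match, so the closed form is consistent.

Yes, the closed form is correct.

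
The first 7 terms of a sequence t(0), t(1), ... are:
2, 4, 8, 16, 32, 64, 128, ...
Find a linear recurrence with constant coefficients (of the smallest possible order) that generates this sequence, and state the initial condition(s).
Look for the lowest-order linear relation among consecutive terms.
Observation: each term is 2× the previous.
Check at n=2: 2·4 = 8. ✓

t(n) = 2 × t(n-1), t(0) = 2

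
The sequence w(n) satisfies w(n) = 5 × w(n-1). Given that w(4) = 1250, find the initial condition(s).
In general w(n) = 5ⁿ · w(0). At n = 4: w(0) = w(4) / 5^4 = 1250 / 625 = 2.

w(0) = 2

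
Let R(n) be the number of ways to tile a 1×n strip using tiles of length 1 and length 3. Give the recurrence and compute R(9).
Condition on the last tile: it has length 1 (leaving a 1×(n-1) strip) or length 3 (leaving a 1×(n-3) strip), so R(n) = R(n-1) + R(n-3) (order-3 linear recurrence).
For 0 ≤ i < 3 only unit tiles fit, so R(i) = 1.
Iterating the recurrence: R(3) = 2, R(4) = 3, R(5) = 4, R(6) = 6, R(7) = 9, R(8) = 13, R(9) = 19.

R(n) = R(n-1) + R(n-3), with R(i) = 1 for 0 ≤ i < 3; R(9) = 19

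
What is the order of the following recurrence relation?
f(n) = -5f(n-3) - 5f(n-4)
The order is the largest lag k for which f(n-k) appears. Here the deepest term is f(n-4), so the order is 4.

Order 4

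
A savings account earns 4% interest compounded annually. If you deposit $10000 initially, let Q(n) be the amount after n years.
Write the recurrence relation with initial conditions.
Each year the balance grows by 4%, i.e. is multiplied by 1 + 4/100 = 1.04, so Q(n) = 1.04 × Q(n-1). The initial deposit gives Q(0) = 10000.
Unrolling gives the closed form Q(n) = 10000 × (1.04)ⁿ.

Q(n) = 1.04 × Q(n-1), Q(0) = 10000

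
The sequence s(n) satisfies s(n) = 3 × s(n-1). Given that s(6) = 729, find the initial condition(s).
In general s(n) = 3ⁿ · s(0). At n = 6: s(0) = s(6) / 3^6 = 729 / 729 = 1.

s(0) = 1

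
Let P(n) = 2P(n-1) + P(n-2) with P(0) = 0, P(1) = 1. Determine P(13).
Computing the sequence terms:
0, 1, 2, 5, 12, 29, 70, 169, 408, 985, 2378, 5741, 13860, 33461

33461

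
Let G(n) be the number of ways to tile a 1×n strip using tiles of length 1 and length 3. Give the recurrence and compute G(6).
Condition on the last tile: it has length 1 (leaving a 1×(n-1) strip) or length 3 (leaving a 1×(n-3) strip), so G(n) = G(n-1) + G(n-3) (order-3 linear recurrence).
For 0 ≤ i < 3 only unit tiles fit, so G(i) = 1.
Iterating the recurrence: G(3) = 2, G(4) = 3, G(5) = 4, G(6) = 6.

G(n) = G(n-1) + G(n-3), with G(i) = 1 for 0 ≤ i < 3; G(6) = 6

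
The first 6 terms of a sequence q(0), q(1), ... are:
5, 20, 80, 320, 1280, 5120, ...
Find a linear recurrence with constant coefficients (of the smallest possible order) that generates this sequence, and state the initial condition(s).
Look for the lowest-order linear relation among consecutive terms.
Observation: each term is 4× the previous.
Check at n=2: 4·20 = 80. ✓

q(n) = 4 × q(n-1), q(0) = 5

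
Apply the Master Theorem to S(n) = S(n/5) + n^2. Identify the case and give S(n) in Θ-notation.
Master Theorem template: S(n) = a·S(n/b) + f(n).
Here: a=1, b=5, f(n)=n^2
Compute log_b(a) = log_5(1) = 0.
f(n) = n^2 = Ω(n^(0+ε)) with ε = 2, and the regularity condition holds (a·f(n/b) = (a/b^2)·f(n) with a/b^2 = 5^-2 < 1). Case 3: S(n) = Θ(f(n)) = Θ(n^2).

Case 3: S(n) = Θ(n^2)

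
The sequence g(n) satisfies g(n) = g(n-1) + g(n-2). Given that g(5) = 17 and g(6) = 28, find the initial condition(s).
Work backwards using g(k) = g(k+2) - g(k+1):
g(4) = g(6) - g(5) = 28 - 17 = 11
g(3) = g(5) - g(4) = 17 - 11 = 6
g(2) = g(4) - g(3) = 11 - 6 = 5
g(1) = g(3) - g(2) = 6 - 5 = 1
g(0) = g(2) - g(1) = 5 - 1 = 4

g(0) = 4, g(1) = 1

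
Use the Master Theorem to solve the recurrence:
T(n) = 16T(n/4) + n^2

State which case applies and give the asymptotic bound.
Master Theorem template: T(n) = a·T(n/b) + f(n).
Here: a=16, b=4, f(n)=n^2
Compute log_b(a) = log_4(16) = 2.
f(n) = n^2 = Θ(n^2). Case 2: T(n) = Θ(n^2 log n).

Case 2: T(n) = Θ(n^2 log n)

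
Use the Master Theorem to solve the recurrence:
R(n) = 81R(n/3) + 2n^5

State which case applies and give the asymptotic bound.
Master Theorem template: R(n) = a·R(n/b) + f(n).
Here: a=81, b=3, f(n)=2n^5
Compute log_b(a) = log_3(81) = 4.
f(n) = 2n^5 = Ω(n^(4+ε)) with ε = 1, and the regularity condition holds (a·f(n/b) = (a/b^5)·f(n) with a/b^5 = 3^-1 < 1). Case 3: R(n) = Θ(f(n)) = Θ(n^5).

Case 3: R(n) = Θ(n^5)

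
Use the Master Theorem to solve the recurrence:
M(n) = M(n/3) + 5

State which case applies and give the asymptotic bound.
Master Theorem template: M(n) = a·M(n/b) + f(n).
Here: a=1, b=3, f(n)=5
Compute log_b(a) = log_3(1) = 0.
f(n) = 5 = Θ(1). Case 2: M(n) = Θ(log n).

Case 2: M(n) = Θ(log n)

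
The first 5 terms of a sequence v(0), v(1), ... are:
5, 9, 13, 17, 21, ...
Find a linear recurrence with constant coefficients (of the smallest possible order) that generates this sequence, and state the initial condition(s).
Look for the lowest-order linear relation among consecutive terms.
Observation: consecutive differences are constant (= 4).
Check at n=2: 1·9 + 4 = 13. ✓

v(n) = v(n-1) + 4, v(0) = 5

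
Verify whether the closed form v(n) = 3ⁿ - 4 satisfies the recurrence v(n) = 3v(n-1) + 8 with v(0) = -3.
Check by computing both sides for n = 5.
From the recurrence with v(0) = -3:
  v(0) = -3, v(1) = -1, v(2) = 5, v(3) = 23, v(4) = 77, v(5) = 239
  so the recurrence gives v(5) = 239.
From the proposed closed form v(n) = 3ⁿ - 4:
  v(5) = 239.
Both sides give 239 at n = 5, and the initial condition(s) match, so the closed form is consistent.

Yes, the closed form is correct.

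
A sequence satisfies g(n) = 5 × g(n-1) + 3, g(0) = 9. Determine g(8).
Computing step by step:
g(0) = 9
g(1) = 5 × 9 + 3 = 48
g(2) = 5 × 48 + 3 = 243
g(3) = 5 × 243 + 3 = 1218
g(4) = 5 × 1218 + 3 = 6093
g(5) = 5 × 6093 + 3 = 30468
g(6) = 5 × 30468 + 3 = 152343
g(7) = 5 × 152343 + 3 = 761718
g(8) = 5 × 761718 + 3 = 3808593

3808593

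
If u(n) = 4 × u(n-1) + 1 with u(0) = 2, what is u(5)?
Computing step by step:
u(0) = 2
u(1) = 4 × 2 + 1 = 9
u(2) = 4 × 9 + 1 = 37
u(3) = 4 × 37 + 1 = 149
u(4) = 4 × 149 + 1 = 597
u(5) = 4 × 597 + 1 = 2389

2389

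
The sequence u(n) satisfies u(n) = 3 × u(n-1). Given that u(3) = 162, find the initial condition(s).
In general u(n) = 3ⁿ · u(0). At n = 3: u(0) = u(3) / 3^3 = 162 / 27 = 6.

u(0) = 6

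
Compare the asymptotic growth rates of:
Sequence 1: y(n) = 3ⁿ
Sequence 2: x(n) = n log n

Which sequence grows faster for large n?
Comparing growth rates:
Growth-rate hierarchy: log n ≺ any polynomial ≺ any exponential cⁿ (c>1) ≺ n! ≺ nⁿ.
exponential base 3 dominates polynomial degree 1 (with log factor) asymptotically.

y(n) grows faster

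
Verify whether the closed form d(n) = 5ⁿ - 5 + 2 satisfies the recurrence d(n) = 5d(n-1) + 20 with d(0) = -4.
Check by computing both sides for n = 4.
From the recurrence with d(0) = -4:
  d(0) = -4, d(1) = 0, d(2) = 20, d(3) = 120, d(4) = 620
  so the recurrence gives d(4) = 620.
From the proposed closed form d(n) = 5ⁿ - 5 + 2:
  d(4) = 622.
The recurrence gives 620 but the closed form gives 622, so the closed form does not satisfy the recurrence.

No, the closed form is incorrect.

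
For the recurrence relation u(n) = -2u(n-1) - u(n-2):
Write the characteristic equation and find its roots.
Substitute u(n) = rⁿ and divide through by rⁿ⁻²: r² + 2r + 1 = 0
Factor: (r + 1)² = 0, so r = -1 (double root).
General solution: u(n) = (A + Bn)·(-1)ⁿ

Characteristic: r² + 2r + 1 = 0, Roots: r = -1 (double root)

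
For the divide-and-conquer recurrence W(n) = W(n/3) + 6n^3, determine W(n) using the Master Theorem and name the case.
Master Theorem template: W(n) = a·W(n/b) + f(n).
Here: a=1, b=3, f(n)=6n^3
Compute log_b(a) = log_3(1) = 0.
f(n) = 6n^3 = Ω(n^(0+ε)) with ε = 3, and the regularity condition holds (a·f(n/b) = (a/b^3)·f(n) with a/b^3 = 3^-3 < 1). Case 3: W(n) = Θ(f(n)) = Θ(n^3).

Case 3: W(n) = Θ(n^3)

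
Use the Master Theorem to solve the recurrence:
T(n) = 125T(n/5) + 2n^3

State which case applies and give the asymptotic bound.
Master Theorem template: T(n) = a·T(n/b) + f(n).
Here: a=125, b=5, f(n)=2n^3
Compute log_b(a) = log_5(125) = 3.
f(n) = 2n^3 = Θ(n^3). Case 2: T(n) = Θ(n^3 log n).

Case 2: T(n) = Θ(n^3 log n)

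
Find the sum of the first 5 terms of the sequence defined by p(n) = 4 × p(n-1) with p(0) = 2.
Computing the sequence terms: 2, 8, 32, 128, 512
Adding these values together:

682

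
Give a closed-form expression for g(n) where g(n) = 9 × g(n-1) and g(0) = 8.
Recurrence: g(n) = 9 × g(n-1), initial: g(0) = 8.
Each term is 9 times the previous, so this is geometric with ratio 9. After n steps: g(n) = g(0)·9ⁿ = 8·9ⁿ.

g(n) = 8·9ⁿ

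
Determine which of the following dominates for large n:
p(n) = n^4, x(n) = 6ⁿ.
Comparing growth rates:
Growth-rate hierarchy: log n ≺ any polynomial ≺ any exponential cⁿ (c>1) ≺ n! ≺ nⁿ.
exponential base 6 dominates polynomial degree 4 asymptotically.

x(n) grows faster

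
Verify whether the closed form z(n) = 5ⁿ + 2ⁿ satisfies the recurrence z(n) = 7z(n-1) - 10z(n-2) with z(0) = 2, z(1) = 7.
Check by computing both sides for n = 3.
From the recurrence with z(0) = 2, z(1) = 7:
  z(0) = 2, z(1) = 7, z(2) = 29, z(3) = 133
  so the recurrence gives z(3) = 133.
From the proposed closed form z(n) = 5ⁿ + 2ⁿ:
  z(3) = 133.
Both sides give 133 at n = 3, and the initial condition(s) match, so the closed form is consistent.

Yes, the closed form is correct.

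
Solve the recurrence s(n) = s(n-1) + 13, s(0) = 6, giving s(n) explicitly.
Recurrence: s(n) = s(n-1) + 13, initial: s(0) = 6.
Each step adds 13, so s(n) = s(0) + 13n = 13n + 6.

s(n) = 13n + 6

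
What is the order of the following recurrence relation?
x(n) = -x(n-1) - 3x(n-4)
The order is the largest lag k for which x(n-k) appears. Here the deepest term is x(n-4), so the order is 4.

Order 4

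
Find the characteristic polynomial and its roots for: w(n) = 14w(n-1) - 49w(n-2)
Substitute w(n) = rⁿ and divide through by rⁿ⁻²: r² - 14r + 49 = 0
Factor: (r - 7)² = 0, so r = 7 (double root).
General solution: w(n) = (A + Bn)·7ⁿ

Characteristic: r² - 14r + 49 = 0, Roots: r = 7 (double root)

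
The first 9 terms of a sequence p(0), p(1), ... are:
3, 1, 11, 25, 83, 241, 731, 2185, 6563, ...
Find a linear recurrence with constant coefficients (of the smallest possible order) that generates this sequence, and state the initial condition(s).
Look for the lowest-order linear relation among consecutive terms.
Observation: p(n) - 2·p(n-1) - (3)·p(n-2) = 0 holds for the shown terms, and no order-1 relation p(n) = α·p(n-1) + β fits.
Check at n=3: 2·11 + (3)·1 = 25. ✓

p(n) = 2p(n-1) + 3p(n-2), p(0) = 3, p(1) = 1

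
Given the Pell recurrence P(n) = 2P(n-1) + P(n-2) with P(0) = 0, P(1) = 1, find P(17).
Computing the sequence terms:
0, 1, 2, 5, 12, 29, 70, 169, 408, 985, 2378, 5741, 13860, 33461, 80782, 195025, 470832, 1136689

1136689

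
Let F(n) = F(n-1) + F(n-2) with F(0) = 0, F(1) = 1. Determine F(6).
Computing the sequence terms:
0, 1, 1, 2, 3, 5, 8

8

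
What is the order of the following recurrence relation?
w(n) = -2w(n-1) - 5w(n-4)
The order is the largest lag k for which w(n-k) appears. Here the deepest term is w(n-4), so the order is 4.

Order 4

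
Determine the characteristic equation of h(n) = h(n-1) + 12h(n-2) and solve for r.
Substitute h(n) = rⁿ and divide through by rⁿ⁻²: r² - r - 12 = 0
Factor: (r - 4)(r + 3) = 0, so r = 4, -3.
General solution: h(n) = A·4ⁿ + B·(-3)ⁿ

Characteristic: r² - r - 12 = 0, Roots: r = 4, -3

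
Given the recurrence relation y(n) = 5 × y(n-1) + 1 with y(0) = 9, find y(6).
Computing step by step:
y(0) = 9
y(1) = 5 × 9 + 1 = 46
y(2) = 5 × 46 + 1 = 231
y(3) = 5 × 231 + 1 = 1156
y(4) = 5 × 1156 + 1 = 5781
y(5) = 5 × 5781 + 1 = 28906
y(6) = 5 × 28906 + 1 = 144531

144531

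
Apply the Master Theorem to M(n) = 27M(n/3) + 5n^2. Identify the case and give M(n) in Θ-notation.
Master Theorem template: M(n) = a·M(n/b) + f(n).
Here: a=27, b=3, f(n)=5n^2
Compute log_b(a) = log_3(27) = 3.
f(n) = 5n^2 = O(n^(3-ε)) with ε = 1. Case 1: M(n) = Θ(n^log_b(a)) = Θ(n^3).

Case 1: M(n) = Θ(n^3)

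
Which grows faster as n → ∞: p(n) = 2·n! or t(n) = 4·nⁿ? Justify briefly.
Comparing growth rates:
Growth-rate hierarchy: log n ≺ any polynomial ≺ any exponential cⁿ (c>1) ≺ n! ≺ nⁿ.
super-exponential nⁿ dominates factorial asymptotically.

t(n) grows faster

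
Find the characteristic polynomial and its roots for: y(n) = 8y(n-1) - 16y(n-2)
Substitute y(n) = rⁿ and divide through by rⁿ⁻²: r² - 8r + 16 = 0
Factor: (r - 4)² = 0, so r = 4 (double root).
General solution: y(n) = (A + Bn)·4ⁿ

Characteristic: r² - 8r + 16 = 0, Roots: r = 4 (double root)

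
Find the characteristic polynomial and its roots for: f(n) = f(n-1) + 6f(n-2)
Substitute f(n) = rⁿ and divide through by rⁿ⁻²: r² - r - 6 = 0
Factor: (r + 2)(r - 3) = 0, so r = -2, 3.
General solution: f(n) = A·(-2)ⁿ + B·3ⁿ

Characteristic: r² - r - 6 = 0, Roots: r = -2, 3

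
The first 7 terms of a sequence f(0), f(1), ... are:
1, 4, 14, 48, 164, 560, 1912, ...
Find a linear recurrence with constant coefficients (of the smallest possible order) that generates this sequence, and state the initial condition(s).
Look for the lowest-order linear relation among consecutive terms.
Observation: f(n) - 4·f(n-1) - (-2)·f(n-2) = 0 holds for the shown terms, and no order-1 relation f(n) = α·f(n-1) + β fits.
Check at n=3: 4·14 + (-2)·4 = 48. ✓

f(n) = 4f(n-1) - 2f(n-2), f(0) = 1, f(1) = 4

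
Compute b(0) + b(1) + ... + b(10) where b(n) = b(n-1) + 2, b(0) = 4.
Computing the sequence terms: 4, 6, 8, 10, 12, 14, 16, 18, 20, 22, 24
Adding these values together:

154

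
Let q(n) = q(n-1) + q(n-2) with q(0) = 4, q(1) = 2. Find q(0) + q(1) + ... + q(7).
Computing the sequence terms: 4, 2, 6, 8, 14, 22, 36, 58
Adding these values together:

150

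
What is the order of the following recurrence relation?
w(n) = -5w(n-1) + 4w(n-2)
The order is the largest lag k for which w(n-k) appears. Here the deepest term is w(n-2), so the order is 2.

Order 2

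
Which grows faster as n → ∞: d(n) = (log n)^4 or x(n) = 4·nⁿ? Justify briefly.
Comparing growth rates:
Growth-rate hierarchy: log n ≺ any polynomial ≺ any exponential cⁿ (c>1) ≺ n! ≺ nⁿ.
super-exponential nⁿ dominates polylogarithmic (log n)^4 asymptotically.

x(n) grows faster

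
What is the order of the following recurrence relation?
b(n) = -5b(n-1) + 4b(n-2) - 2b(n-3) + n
The order is the largest lag k for which b(n-k) appears. Here the deepest term is b(n-3) (the n term is non-homogeneous and does not affect the order), so the order is 3.

Order 3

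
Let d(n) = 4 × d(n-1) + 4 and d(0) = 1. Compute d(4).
Computing step by step:
d(0) = 1
d(1) = 4 × 1 + 4 = 8
d(2) = 4 × 8 + 4 = 36
d(3) = 4 × 36 + 4 = 148
d(4) = 4 × 148 + 4 = 596

596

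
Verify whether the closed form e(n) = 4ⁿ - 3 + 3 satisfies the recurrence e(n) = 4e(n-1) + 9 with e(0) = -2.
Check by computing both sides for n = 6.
From the recurrence with e(0) = -2:
  e(0) = -2, e(1) = 1, e(2) = 13, e(3) = 61, e(4) = 253, e(5) = 1021, e(6) = 4093
  so the recurrence gives e(6) = 4093.
From the proposed closed form e(n) = 4ⁿ - 3 + 3:
  e(6) = 4096.
The recurrence gives 4093 but the closed form gives 4096, so the closed form does not satisfy the recurrence.

No, the closed form is incorrect.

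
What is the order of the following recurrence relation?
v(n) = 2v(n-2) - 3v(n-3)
The order is the largest lag k for which v(n-k) appears. Here the deepest term is v(n-3), so the order is 3.

Order 3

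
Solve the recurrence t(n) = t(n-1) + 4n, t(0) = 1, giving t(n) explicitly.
Recurrence: t(n) = t(n-1) + 4n, initial: t(0) = 1.
Telescoping: t(n) = t(0) + 4·Σᵢ₌₁ⁿ i = 1 + 4·n(n+1)/2.

t(n) = 4·n(n+1)/2 + 1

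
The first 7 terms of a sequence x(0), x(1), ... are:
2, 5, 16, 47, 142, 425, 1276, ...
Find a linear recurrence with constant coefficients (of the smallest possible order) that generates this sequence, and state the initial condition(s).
Look for the lowest-order linear relation among consecutive terms.
Observation: x(n) - 2·x(n-1) - (3)·x(n-2) = 0 holds for the shown terms, and no order-1 relation x(n) = α·x(n-1) + β fits.
Check at n=3: 2·16 + (3)·5 = 47. ✓

x(n) = 2x(n-1) + 3x(n-2), x(0) = 2, x(1) = 5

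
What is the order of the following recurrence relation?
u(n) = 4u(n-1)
The order is the largest lag k for which u(n-k) appears. Here the deepest term is u(n-1), so the order is 1.

Order 1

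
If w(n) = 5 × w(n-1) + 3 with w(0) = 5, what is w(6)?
Computing step by step:
w(0) = 5
w(1) = 5 × 5 + 3 = 28
w(2) = 5 × 28 + 3 = 143
w(3) = 5 × 143 + 3 = 718
w(4) = 5 × 718 + 3 = 3593
w(5) = 5 × 3593 + 3 = 17968
w(6) = 5 × 17968 + 3 = 89843

89843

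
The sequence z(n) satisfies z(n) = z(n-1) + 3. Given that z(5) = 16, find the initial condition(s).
z(5) = z(0) + 5·3, so z(0) = 16 - 15 = 1.

z(0) = 1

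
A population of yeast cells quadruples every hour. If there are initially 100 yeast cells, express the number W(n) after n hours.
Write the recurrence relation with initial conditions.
Each hour multiplies the count by 4, so the count after n hours depends only on the count after n-1 hours: W(n) = 4 × W(n-1). The starting count gives W(0) = 100.
Unrolling n times gives the closed form W(n) = 100 × 4ⁿ.

W(n) = 4 × W(n-1), W(0) = 100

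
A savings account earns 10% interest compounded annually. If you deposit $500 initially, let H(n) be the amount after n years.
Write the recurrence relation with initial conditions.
Each year the balance grows by 10%, i.e. is multiplied by 1 + 10/100 = 1.1, so H(n) = 1.1 × H(n-1). The initial deposit gives H(0) = 500.
Unrolling gives the closed form H(n) = 500 × (1.1)ⁿ.

H(n) = 1.1 × H(n-1), H(0) = 500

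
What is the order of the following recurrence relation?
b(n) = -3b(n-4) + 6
The order is the largest lag k for which b(n-k) appears. Here the deepest term is b(n-4) (the 6 term is non-homogeneous and does not affect the order), so the order is 4.

Order 4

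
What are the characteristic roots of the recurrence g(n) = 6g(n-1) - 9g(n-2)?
Substitute g(n) = rⁿ and divide through by rⁿ⁻²: r² - 6r + 9 = 0
Factor: (r - 3)² = 0, so r = 3 (double root).
General solution: g(n) = (A + Bn)·3ⁿ

Characteristic: r² - 6r + 9 = 0, Roots: r = 3 (double root)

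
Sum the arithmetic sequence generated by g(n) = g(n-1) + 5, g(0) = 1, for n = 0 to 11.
Computing the sequence terms: 1, 6, 11, 16, 21, 26, 31, 36, 41, 46, 51, 56
Adding these values together:

342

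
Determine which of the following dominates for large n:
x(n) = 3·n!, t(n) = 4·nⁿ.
Comparing growth rates:
Growth-rate hierarchy: log n ≺ any polynomial ≺ any exponential cⁿ (c>1) ≺ n! ≺ nⁿ.
super-exponential nⁿ dominates factorial asymptotically.

t(n) grows faster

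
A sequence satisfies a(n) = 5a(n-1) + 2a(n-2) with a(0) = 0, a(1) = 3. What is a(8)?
Computing the sequence terms:
0, 3, 15, 81, 435, 2337, 12555, 67449, 362355

362355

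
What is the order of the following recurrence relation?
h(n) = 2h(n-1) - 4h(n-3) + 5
The order is the largest lag k for which h(n-k) appears. Here the deepest term is h(n-3) (the 5 term is non-homogeneous and does not affect the order), so the order is 3.

Order 3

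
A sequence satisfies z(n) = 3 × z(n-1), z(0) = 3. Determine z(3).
Computing step by step:
z(0) = 3
z(1) = 3 × 3 = 9
z(2) = 3 × 9 = 27
z(3) = 3 × 27 = 81

81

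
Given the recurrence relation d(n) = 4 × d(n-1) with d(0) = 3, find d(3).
Computing step by step:
d(0) = 3
d(1) = 4 × 3 = 12
d(2) = 4 × 12 = 48
d(3) = 4 × 48 = 192

192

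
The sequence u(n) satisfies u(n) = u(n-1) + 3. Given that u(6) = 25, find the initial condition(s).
u(6) = u(0) + 6·3, so u(0) = 25 - 18 = 7.

u(0) = 7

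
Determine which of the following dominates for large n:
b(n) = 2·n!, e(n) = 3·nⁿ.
Comparing growth rates:
Growth-rate hierarchy: log n ≺ any polynomial ≺ any exponential cⁿ (c>1) ≺ n! ≺ nⁿ.
super-exponential nⁿ dominates factorial asymptotically.

e(n) grows faster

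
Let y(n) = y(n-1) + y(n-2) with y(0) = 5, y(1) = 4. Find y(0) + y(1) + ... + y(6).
Computing the sequence terms: 5, 4, 9, 13, 22, 35, 57
Adding these values together:

145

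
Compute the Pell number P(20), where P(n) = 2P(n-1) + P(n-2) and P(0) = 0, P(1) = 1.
Computing the sequence terms:
0, 1, 2, 5, 12, 29, 70, 169, 408, 985, 2378, 5741, 13860, 33461, 80782, 195025, 470832, 1136689, 2744210, 6625109, 15994428

15994428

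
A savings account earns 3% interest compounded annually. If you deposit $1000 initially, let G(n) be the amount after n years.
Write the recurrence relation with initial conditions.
Each year the balance grows by 3%, i.e. is multiplied by 1 + 3/100 = 1.03, so G(n) = 1.03 × G(n-1). The initial deposit gives G(0) = 1000.
Unrolling gives the closed form G(n) = 1000 × (1.03)ⁿ.

G(n) = 1.03 × G(n-1), G(0) = 1000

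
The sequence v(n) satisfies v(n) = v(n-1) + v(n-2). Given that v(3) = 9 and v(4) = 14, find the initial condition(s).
Work backwards using v(k) = v(k+2) - v(k+1):
v(2) = v(4) - v(3) = 14 - 9 = 5
v(1) = v(3) - v(2) = 9 - 5 = 4
v(0) = v(2) - v(1) = 5 - 4 = 1

v(0) = 1, v(1) = 4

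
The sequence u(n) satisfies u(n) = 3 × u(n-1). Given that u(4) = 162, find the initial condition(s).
In general u(n) = 3ⁿ · u(0). At n = 4: u(0) = u(4) / 3^4 = 162 / 81 = 2.

u(0) = 2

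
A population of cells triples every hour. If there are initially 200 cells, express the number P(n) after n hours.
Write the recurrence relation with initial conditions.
Each hour multiplies the count by 3, so the count after n hours depends only on the count after n-1 hours: P(n) = 3 × P(n-1). The starting count gives P(0) = 200.
Unrolling n times gives the closed form P(n) = 200 × 3ⁿ.

P(n) = 3 × P(n-1), P(0) = 200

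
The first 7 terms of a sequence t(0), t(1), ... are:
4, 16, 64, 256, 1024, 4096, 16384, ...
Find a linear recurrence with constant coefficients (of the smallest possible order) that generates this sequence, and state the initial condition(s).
Look for the lowest-order linear relation among consecutive terms.
Observation: each term is 4× the previous.
Check at n=2: 4·16 = 64. ✓

t(n) = 4 × t(n-1), t(0) = 4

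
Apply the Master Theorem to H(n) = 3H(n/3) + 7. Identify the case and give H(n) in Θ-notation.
Master Theorem template: H(n) = a·H(n/b) + f(n).
Here: a=3, b=3, f(n)=7
Compute log_b(a) = log_3(3) = 1.
f(n) = 7 = O(n^(1-ε)) with ε = 1. Case 1: H(n) = Θ(n^log_b(a)) = Θ(n).

Case 1: H(n) = Θ(n)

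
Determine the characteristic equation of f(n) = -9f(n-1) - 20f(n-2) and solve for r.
Substitute f(n) = rⁿ and divide through by rⁿ⁻²: r² + 9r + 20 = 0
Factor: (r + 4)(r + 5) = 0, so r = -4, -5.
General solution: f(n) = A·(-4)ⁿ + B·(-5)ⁿ

Characteristic: r² + 9r + 20 = 0, Roots: r = -4, -5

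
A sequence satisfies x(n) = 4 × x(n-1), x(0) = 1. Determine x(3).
Computing step by step:
x(0) = 1
x(1) = 4 × 1 = 4
x(2) = 4 × 4 = 16
x(3) = 4 × 16 = 64

64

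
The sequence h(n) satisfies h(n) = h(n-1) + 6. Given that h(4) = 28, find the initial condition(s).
h(4) = h(0) + 4·6, so h(0) = 28 - 24 = 4.

h(0) = 4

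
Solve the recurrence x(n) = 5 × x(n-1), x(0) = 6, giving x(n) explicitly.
Recurrence: x(n) = 5 × x(n-1), initial: x(0) = 6.
Each term is 5 times the previous, so this is geometric with ratio 5. After n steps: x(n) = x(0)·5ⁿ = 6·5ⁿ.

x(n) = 6·5ⁿ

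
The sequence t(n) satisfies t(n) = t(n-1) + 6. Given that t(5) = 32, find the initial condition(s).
t(5) = t(0) + 5·6, so t(0) = 32 - 30 = 2.

t(0) = 2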